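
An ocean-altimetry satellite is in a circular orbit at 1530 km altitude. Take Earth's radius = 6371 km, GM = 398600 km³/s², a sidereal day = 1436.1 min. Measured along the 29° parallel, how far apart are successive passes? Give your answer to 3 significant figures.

2840 km

Semi-major axis a = 6371 + 1530 = 7901 km. Period T = 2π√(a³/μ) = 2π√(7901³/398600) = 6989.3 s = 116.49 min.
Node shift per orbit = (6989.3/86166) × 360° = 29.20°.
Equatorial spacing = 29.20 × 111.2 km/° = 3247 km.
At 29° latitude, spacing = 3247 × cos(29°) = 2840 km.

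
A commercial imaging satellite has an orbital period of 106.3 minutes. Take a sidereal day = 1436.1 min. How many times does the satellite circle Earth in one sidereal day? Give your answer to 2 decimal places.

13.51

T = 106.3 min = 6378.0 s.
Orbits per sidereal day = 86166 / 6378.0 = 13.510.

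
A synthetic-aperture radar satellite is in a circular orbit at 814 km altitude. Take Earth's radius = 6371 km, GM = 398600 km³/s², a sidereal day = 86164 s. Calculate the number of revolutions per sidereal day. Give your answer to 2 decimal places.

Semi-major axis a = 6371 + 814 = 7185 km. Period T = 2π√(a³/μ) = 2π√(7185³/398600) = 6061.1 s = 101.02 min.
Orbits per sidereal day = 86164 / 6061.1 = 14.216.

14.22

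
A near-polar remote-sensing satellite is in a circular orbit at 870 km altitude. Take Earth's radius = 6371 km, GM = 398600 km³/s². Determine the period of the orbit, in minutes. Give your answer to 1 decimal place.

102.2 min

Semi-major axis a = 6371 + 870 = 7241 km. Period T = 2π√(a³/μ) = 2π√(7241³/398600) = 6132.1 s = 102.20 min.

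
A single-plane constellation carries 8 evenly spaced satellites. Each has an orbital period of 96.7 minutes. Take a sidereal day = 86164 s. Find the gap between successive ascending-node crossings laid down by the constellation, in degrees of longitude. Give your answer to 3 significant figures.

3.03°

T = 96.7 min = 5802.0 s.
Single-satellite node shift = (5802.0/86164) × 360° = 24.24°.
With 8 satellites evenly phased, successive equator crossings are 24.24/8 = 3.030° apart.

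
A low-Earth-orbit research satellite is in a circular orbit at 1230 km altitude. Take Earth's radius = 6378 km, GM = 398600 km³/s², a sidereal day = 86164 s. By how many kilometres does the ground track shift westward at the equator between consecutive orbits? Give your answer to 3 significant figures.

Semi-major axis a = 6378 + 1230 = 7608 km. Period T = 2π√(a³/μ) = 2π√(7608³/398600) = 6604.2 s = 110.07 min.
During one orbit Earth rotates (6604.2 / 86164) × 360° = 27.59°.
At the equator that is 27.59° × (2π·6378/360) km/° = 27.59 × 111.3 = 3072 km.

3070 km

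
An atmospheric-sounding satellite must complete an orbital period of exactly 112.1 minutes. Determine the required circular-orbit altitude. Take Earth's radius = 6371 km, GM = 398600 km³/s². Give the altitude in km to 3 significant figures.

T = 112.1 min = 6726.0 s.
From T = 2π√(a³/μ): a = (μ T²/4π²)^(1/3) = (398600 × 6726.0² / 4π²)^(1/3) = 7701 km.
Altitude h = a − R = 7701 − 6371 = 1330 km.

1330 km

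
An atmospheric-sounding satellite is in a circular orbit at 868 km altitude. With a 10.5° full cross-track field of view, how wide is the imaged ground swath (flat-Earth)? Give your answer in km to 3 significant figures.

Half-angle = 10.5°/2 = 5.25°.
Swath width ≈ 2h·tan(θ/2) = 2 × 868 × tan(5.25°) = 159.5 km.

160 km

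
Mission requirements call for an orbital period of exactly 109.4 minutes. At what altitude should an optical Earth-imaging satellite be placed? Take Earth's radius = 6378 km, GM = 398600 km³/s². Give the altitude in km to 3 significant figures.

1200 km

T = 109.4 min = 6564.0 s.
From T = 2π√(a³/μ): a = (μ T²/4π²)^(1/3) = (398600 × 6564.0² / 4π²)^(1/3) = 7577 km.
Altitude h = a − R = 7577 − 6378 = 1199 km.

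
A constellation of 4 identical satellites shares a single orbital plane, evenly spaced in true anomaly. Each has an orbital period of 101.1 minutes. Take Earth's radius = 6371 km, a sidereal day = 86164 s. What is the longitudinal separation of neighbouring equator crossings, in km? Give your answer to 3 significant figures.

705 km

T = 101.1 min = 6066.0 s.
Single-satellite node shift = (6066.0/86164) × 360° = 25.34°.
With 4 satellites evenly phased, successive equator crossings are 25.34/4 = 6.336° apart.
That is 6.336 × 111.2 = 705 km at the equator.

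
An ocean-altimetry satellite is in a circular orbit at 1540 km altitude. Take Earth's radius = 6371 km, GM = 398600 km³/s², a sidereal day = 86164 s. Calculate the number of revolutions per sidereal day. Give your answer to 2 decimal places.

12.30

Semi-major axis a = 6371 + 1540 = 7911 km. Period T = 2π√(a³/μ) = 2π√(7911³/398600) = 7002.6 s = 116.71 min.
Orbits per sidereal day = 86164 / 7002.6 = 12.305.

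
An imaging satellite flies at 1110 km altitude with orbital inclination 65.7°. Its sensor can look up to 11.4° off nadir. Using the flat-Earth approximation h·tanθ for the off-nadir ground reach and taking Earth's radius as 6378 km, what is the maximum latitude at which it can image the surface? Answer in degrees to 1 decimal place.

For a prograde orbit the ground track reaches latitude ±i = ±65.7°.
Sensor half-swath on the ground ≈ 1110·tan(11.4°) = 224 km = 2.01° of latitude.
Maximum observable latitude ≈ 65.7 + 2.01 = 67.7°.

67.7°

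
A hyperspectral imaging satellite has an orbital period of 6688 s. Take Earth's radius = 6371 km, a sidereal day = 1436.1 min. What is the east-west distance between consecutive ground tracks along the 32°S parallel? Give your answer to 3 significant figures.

2630 km

Node shift per orbit = (6688.0/86166) × 360° = 27.94°.
Equatorial spacing = 27.94 × 111.2 km/° = 3107 km.
At 32° latitude, spacing = 3107 × cos(32°) = 2635 km.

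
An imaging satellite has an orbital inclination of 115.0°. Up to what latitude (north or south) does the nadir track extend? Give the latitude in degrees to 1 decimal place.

Retrograde orbit: the ground track reaches ±(180° − i) = ±(180 − 115.0) = ±65.0°.

65.0°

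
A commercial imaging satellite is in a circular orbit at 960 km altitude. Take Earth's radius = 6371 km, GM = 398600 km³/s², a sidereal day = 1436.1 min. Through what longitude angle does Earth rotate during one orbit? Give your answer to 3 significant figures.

Semi-major axis a = 6371 + 960 = 7331 km. Period T = 2π√(a³/μ) = 2π√(7331³/398600) = 6246.8 s = 104.11 min.
During one orbit Earth rotates (6246.8 / 86166) × 360° = 26.10°.

26.1°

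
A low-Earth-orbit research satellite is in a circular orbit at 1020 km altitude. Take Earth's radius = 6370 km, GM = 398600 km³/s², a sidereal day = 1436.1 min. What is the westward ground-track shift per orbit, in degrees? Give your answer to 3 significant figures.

Semi-major axis a = 6370 + 1020 = 7390 km. Period T = 2π√(a³/μ) = 2π√(7390³/398600) = 6322.3 s = 105.37 min.
During one orbit Earth rotates (6322.3 / 86166) × 360° = 26.41°.

26.4°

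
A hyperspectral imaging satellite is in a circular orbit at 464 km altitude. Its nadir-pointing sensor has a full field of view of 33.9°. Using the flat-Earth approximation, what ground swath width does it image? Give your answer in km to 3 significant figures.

Half-angle = 33.9°/2 = 16.95°.
Swath width ≈ 2h·tan(θ/2) = 2 × 464 × tan(16.95°) = 282.8 km.

283 km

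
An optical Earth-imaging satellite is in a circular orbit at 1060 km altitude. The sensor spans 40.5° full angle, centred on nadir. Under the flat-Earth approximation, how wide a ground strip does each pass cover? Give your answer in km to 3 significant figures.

Half-angle = 40.5°/2 = 20.25°.
Swath width ≈ 2h·tan(θ/2) = 2 × 1060 × tan(20.25°) = 782.1 km.

782 km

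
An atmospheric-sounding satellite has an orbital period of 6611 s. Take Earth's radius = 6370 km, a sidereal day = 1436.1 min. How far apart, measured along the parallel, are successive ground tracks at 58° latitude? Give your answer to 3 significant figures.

1630 km

Node shift per orbit = (6611.0/86166) × 360° = 27.62°.
Equatorial spacing = 27.62 × 111.2 km/° = 3071 km.
At 58° latitude, spacing = 3071 × cos(58°) = 1627 km.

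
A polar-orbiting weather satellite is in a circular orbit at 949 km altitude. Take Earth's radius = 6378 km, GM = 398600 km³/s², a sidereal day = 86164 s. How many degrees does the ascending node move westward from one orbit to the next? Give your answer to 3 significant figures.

Semi-major axis a = 6378 + 949 = 7327 km. Period T = 2π√(a³/μ) = 2π√(7327³/398600) = 6241.7 s = 104.03 min.
During one orbit Earth rotates (6241.7 / 86164) × 360° = 26.08°.

26.1°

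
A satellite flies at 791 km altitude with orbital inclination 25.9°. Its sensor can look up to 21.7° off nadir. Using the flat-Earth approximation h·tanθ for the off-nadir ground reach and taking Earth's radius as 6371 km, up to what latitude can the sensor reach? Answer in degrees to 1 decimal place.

For a prograde orbit the ground track reaches latitude ±i = ±25.9°.
Sensor half-swath on the ground ≈ 791·tan(21.7°) = 315 km = 2.83° of latitude.
Maximum observable latitude ≈ 25.9 + 2.83 = 28.7°.

28.7°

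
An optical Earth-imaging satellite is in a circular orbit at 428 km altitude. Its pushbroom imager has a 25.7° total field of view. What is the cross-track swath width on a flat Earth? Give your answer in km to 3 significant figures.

Half-angle = 25.7°/2 = 12.85°.
Swath width ≈ 2h·tan(θ/2) = 2 × 428 × tan(12.85°) = 195.3 km.

195 km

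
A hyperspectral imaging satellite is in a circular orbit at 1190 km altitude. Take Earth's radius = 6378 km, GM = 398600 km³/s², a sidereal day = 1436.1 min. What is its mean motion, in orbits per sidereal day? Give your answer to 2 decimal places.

Semi-major axis a = 6378 + 1190 = 7568 km. Period T = 2π√(a³/μ) = 2π√(7568³/398600) = 6552.1 s = 109.20 min.
Orbits per sidereal day = 86166 / 6552.1 = 13.151.

13.15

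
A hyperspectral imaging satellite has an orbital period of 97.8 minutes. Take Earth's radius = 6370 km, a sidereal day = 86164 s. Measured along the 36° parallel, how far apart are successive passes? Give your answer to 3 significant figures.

T = 97.8 min = 5868.0 s.
Node shift per orbit = (5868.0/86164) × 360° = 24.52°.
Equatorial spacing = 24.52 × 111.2 km/° = 2726 km.
At 36° latitude, spacing = 2726 × cos(36°) = 2205 km.

2210 km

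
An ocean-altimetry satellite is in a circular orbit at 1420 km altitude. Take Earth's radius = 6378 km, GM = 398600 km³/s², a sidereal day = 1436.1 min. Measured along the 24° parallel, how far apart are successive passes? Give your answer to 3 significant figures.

Semi-major axis a = 6378 + 1420 = 7798 km. Period T = 2π√(a³/μ) = 2π√(7798³/398600) = 6853.1 s = 114.22 min.
Node shift per orbit = (6853.1/86166) × 360° = 28.63°.
Equatorial spacing = 28.63 × 111.3 km/° = 3187 km.
At 24° latitude, spacing = 3187 × cos(24°) = 2912 km.

2910 km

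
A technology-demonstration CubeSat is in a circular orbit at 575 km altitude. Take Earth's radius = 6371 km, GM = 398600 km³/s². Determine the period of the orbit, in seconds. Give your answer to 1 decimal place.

Semi-major axis a = 6371 + 575 = 6946 km. Period T = 2π√(a³/μ) = 2π√(6946³/398600) = 5761.2 s = 96.02 min.

5761.2 seconds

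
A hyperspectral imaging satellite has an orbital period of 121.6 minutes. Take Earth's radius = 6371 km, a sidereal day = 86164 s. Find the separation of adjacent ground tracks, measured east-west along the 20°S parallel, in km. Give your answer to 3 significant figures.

T = 121.6 min = 7296.0 s.
Node shift per orbit = (7296.0/86164) × 360° = 30.48°.
Equatorial spacing = 30.48 × 111.2 km/° = 3390 km.
At 20° latitude, spacing = 3390 × cos(20°) = 3185 km.

3190 km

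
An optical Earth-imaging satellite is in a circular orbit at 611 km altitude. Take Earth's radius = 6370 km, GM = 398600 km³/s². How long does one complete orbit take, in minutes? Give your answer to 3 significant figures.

96.7 min

Semi-major axis a = 6370 + 611 = 6981 km. Period T = 2π√(a³/μ) = 2π√(6981³/398600) = 5804.8 s = 96.75 min.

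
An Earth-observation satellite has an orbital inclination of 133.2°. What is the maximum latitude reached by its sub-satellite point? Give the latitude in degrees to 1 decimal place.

Retrograde orbit: the ground track reaches ±(180° − i) = ±(180 − 133.2) = ±46.8°.

46.8°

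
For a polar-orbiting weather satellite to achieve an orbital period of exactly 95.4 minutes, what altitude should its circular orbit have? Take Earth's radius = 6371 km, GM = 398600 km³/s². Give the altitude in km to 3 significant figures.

T = 95.4 min = 5724.0 s.
From T = 2π√(a³/μ): a = (μ T²/4π²)^(1/3) = (398600 × 5724.0² / 4π²)^(1/3) = 6916 km.
Altitude h = a − R = 6916 − 6371 = 545 km.

545 km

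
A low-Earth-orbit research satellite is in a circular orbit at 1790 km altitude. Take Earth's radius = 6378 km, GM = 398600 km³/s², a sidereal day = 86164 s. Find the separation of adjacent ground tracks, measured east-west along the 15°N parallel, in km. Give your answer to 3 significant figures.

Semi-major axis a = 6378 + 1790 = 8168 km. Period T = 2π√(a³/μ) = 2π√(8168³/398600) = 7346.6 s = 122.44 min.
Node shift per orbit = (7346.6/86164) × 360° = 30.69°.
Equatorial spacing = 30.69 × 111.3 km/° = 3417 km.
At 15° latitude, spacing = 3417 × cos(15°) = 3300 km.

3300 km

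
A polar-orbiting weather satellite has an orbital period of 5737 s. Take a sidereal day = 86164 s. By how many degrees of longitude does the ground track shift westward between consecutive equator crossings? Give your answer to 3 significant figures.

During one orbit Earth rotates (5737.0 / 86164) × 360° = 23.97°.

24.0°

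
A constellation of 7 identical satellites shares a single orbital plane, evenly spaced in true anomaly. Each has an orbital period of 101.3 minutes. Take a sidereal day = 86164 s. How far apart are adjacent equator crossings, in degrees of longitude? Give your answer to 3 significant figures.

3.63°

T = 101.3 min = 6078.0 s.
Single-satellite node shift = (6078.0/86164) × 360° = 25.39°.
With 7 satellites evenly phased, successive equator crossings are 25.39/7 = 3.628° apart.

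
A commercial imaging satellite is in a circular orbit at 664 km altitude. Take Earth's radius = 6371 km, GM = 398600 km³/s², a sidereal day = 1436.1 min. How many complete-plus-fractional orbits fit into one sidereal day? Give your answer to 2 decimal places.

14.67

Semi-major axis a = 6371 + 664 = 7035 km. Period T = 2π√(a³/μ) = 2π√(7035³/398600) = 5872.3 s = 97.87 min.
Orbits per sidereal day = 86166 / 5872.3 = 14.673.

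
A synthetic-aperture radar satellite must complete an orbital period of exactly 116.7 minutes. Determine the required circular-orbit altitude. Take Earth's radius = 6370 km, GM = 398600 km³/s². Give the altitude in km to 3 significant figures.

1540 km

T = 116.7 min = 7002.0 s.
From T = 2π√(a³/μ): a = (μ T²/4π²)^(1/3) = (398600 × 7002.0² / 4π²)^(1/3) = 7911 km.
Altitude h = a − R = 7911 − 6370 = 1541 km.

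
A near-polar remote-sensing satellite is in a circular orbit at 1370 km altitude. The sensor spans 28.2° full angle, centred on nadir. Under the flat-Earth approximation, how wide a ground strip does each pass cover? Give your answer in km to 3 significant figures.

688 km

Half-angle = 28.2°/2 = 14.1°.
Swath width ≈ 2h·tan(θ/2) = 2 × 1370 × tan(14.1°) = 688.2 km.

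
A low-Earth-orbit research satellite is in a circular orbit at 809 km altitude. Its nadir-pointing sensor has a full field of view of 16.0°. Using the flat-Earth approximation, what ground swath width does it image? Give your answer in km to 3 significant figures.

227 km

Half-angle = 16.0°/2 = 8°.
Swath width ≈ 2h·tan(θ/2) = 2 × 809 × tan(8°) = 227.4 km.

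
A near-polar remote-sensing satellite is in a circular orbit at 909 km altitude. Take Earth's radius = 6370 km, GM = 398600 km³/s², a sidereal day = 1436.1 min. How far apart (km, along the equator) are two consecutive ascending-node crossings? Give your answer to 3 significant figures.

Semi-major axis a = 6370 + 909 = 7279 km. Period T = 2π√(a³/μ) = 2π√(7279³/398600) = 6180.4 s = 103.01 min.
During one orbit Earth rotates (6180.4 / 86166) × 360° = 25.82°.
At the equator that is 25.82° × (2π·6370/360) km/° = 25.82 × 111.2 = 2871 km.

2870 km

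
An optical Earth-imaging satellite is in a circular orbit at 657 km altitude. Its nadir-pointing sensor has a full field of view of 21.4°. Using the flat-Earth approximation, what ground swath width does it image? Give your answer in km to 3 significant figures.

248 km

Half-angle = 21.4°/2 = 10.7°.
Swath width ≈ 2h·tan(θ/2) = 2 × 657 × tan(10.7°) = 248.3 km.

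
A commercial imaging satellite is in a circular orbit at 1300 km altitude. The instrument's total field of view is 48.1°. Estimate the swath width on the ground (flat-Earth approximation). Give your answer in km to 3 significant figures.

1160 km

Half-angle = 48.1°/2 = 24.05°.
Swath width ≈ 2h·tan(θ/2) = 2 × 1300 × tan(24.05°) = 1160.3 km.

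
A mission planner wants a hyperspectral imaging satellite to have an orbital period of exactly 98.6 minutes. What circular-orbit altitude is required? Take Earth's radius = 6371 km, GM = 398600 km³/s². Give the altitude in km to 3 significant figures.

T = 98.6 min = 5916.0 s.
From T = 2π√(a³/μ): a = (μ T²/4π²)^(1/3) = (398600 × 5916.0² / 4π²)^(1/3) = 7070 km.
Altitude h = a − R = 7070 − 6371 = 699 km.

699 km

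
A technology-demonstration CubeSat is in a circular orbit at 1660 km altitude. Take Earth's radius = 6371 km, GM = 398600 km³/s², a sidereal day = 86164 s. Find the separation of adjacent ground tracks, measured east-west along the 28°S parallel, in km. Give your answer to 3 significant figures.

2940 km

Semi-major axis a = 6371 + 1660 = 8031 km. Period T = 2π√(a³/μ) = 2π√(8031³/398600) = 7162.5 s = 119.38 min.
Node shift per orbit = (7162.5/86164) × 360° = 29.93°.
Equatorial spacing = 29.93 × 111.2 km/° = 3328 km.
At 28° latitude, spacing = 3328 × cos(28°) = 2938 km.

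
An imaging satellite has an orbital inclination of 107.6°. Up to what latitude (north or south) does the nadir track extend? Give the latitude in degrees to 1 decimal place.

Retrograde orbit: the ground track reaches ±(180° − i) = ±(180 − 107.6) = ±72.4°.

72.4°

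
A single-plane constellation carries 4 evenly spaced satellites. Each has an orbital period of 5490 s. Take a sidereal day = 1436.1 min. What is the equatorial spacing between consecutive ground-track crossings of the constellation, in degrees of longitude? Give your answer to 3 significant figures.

5.73°

Single-satellite node shift = (5490.0/86166) × 360° = 22.94°.
With 4 satellites evenly phased, successive equator crossings are 22.94/4 = 5.734° apart.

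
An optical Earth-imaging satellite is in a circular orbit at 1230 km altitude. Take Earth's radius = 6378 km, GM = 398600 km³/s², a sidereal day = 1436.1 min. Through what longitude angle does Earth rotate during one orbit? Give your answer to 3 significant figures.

Semi-major axis a = 6378 + 1230 = 7608 km. Period T = 2π√(a³/μ) = 2π√(7608³/398600) = 6604.2 s = 110.07 min.
During one orbit Earth rotates (6604.2 / 86166) × 360° = 27.59°.

27.6°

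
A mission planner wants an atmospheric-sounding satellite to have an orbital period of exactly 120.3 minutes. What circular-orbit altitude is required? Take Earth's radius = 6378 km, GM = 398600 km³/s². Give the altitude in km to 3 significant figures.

T = 120.3 min = 7218.0 s.
From T = 2π√(a³/μ): a = (μ T²/4π²)^(1/3) = (398600 × 7218.0² / 4π²)^(1/3) = 8072 km.
Altitude h = a − R = 8072 − 6378 = 1694 km.

1690 km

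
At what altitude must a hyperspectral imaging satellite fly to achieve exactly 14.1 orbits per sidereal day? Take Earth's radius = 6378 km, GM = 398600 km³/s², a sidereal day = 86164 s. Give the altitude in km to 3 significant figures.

Required period T = 86164 / 14.1 = 6110.9 s.
From T = 2π√(a³/μ): a = (μ T²/4π²)^(1/3) = (398600 × 6110.9² / 4π²)^(1/3) = 7224 km.
Altitude h = a − R = 7224 − 6378 = 846 km.

846 km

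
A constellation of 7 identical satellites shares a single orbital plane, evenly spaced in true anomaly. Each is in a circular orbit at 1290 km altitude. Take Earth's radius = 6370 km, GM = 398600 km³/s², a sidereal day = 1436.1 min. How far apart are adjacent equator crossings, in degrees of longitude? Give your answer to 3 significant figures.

3.98°

Semi-major axis a = 6370 + 1290 = 7660 km. Period T = 2π√(a³/μ) = 2π√(7660³/398600) = 6672.0 s = 111.20 min.
Single-satellite node shift = (6672.0/86166) × 360° = 27.88°.
With 7 satellites evenly phased, successive equator crossings are 27.88/7 = 3.982° apart.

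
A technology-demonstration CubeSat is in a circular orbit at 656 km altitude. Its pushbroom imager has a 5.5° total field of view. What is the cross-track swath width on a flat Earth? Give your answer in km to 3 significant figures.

63.0 km

Half-angle = 5.5°/2 = 2.75°.
Swath width ≈ 2h·tan(θ/2) = 2 × 656 × tan(2.75°) = 63.0 km.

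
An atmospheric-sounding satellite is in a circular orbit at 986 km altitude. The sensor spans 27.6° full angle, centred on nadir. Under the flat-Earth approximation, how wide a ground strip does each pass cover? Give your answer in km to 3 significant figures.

Half-angle = 27.6°/2 = 13.8°.
Swath width ≈ 2h·tan(θ/2) = 2 × 986 × tan(13.8°) = 484.4 km.

484 km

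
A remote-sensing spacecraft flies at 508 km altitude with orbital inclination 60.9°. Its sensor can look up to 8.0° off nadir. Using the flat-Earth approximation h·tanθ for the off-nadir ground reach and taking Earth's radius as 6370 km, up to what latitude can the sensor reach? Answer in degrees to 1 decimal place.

For a prograde orbit the ground track reaches latitude ±i = ±60.9°.
Sensor half-swath on the ground ≈ 508·tan(8.0°) = 71 km = 0.64° of latitude.
Maximum observable latitude ≈ 60.9 + 0.64 = 61.5°.

61.5°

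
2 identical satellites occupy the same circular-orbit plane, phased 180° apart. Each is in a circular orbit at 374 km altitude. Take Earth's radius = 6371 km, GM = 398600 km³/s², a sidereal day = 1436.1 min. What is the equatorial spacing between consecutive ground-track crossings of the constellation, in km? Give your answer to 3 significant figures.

1280 km

Semi-major axis a = 6371 + 374 = 6745 km. Period T = 2π√(a³/μ) = 2π√(6745³/398600) = 5513.0 s = 91.88 min.
Single-satellite node shift = (5513.0/86166) × 360° = 23.03°.
With 2 satellites evenly phased, successive equator crossings are 23.03/2 = 11.517° apart.
That is 11.517 × 111.2 = 1281 km at the equator.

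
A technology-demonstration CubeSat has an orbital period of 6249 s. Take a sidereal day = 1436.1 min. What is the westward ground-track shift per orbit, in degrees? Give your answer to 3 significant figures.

26.1°

During one orbit Earth rotates (6249.0 / 86166) × 360° = 26.11°.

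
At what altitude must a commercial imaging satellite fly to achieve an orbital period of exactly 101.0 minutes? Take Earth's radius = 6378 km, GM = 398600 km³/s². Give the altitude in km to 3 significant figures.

T = 101.0 min = 6060.0 s.
From T = 2π√(a³/μ): a = (μ T²/4π²)^(1/3) = (398600 × 6060.0² / 4π²)^(1/3) = 7184 km.
Altitude h = a − R = 7184 − 6378 = 806 km.

806 km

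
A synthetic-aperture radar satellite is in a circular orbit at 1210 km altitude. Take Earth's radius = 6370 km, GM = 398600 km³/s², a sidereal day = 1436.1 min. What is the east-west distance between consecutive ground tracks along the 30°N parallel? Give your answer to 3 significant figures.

Semi-major axis a = 6370 + 1210 = 7580 km. Period T = 2π√(a³/μ) = 2π√(7580³/398600) = 6567.7 s = 109.46 min.
Node shift per orbit = (6567.7/86166) × 360° = 27.44°.
Equatorial spacing = 27.44 × 111.2 km/° = 3051 km.
At 30° latitude, spacing = 3051 × cos(30°) = 2642 km.

2640 km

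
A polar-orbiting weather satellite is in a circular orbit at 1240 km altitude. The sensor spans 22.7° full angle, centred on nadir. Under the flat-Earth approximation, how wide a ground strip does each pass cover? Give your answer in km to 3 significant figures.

498 km

Half-angle = 22.7°/2 = 11.35°.
Swath width ≈ 2h·tan(θ/2) = 2 × 1240 × tan(11.35°) = 497.8 km.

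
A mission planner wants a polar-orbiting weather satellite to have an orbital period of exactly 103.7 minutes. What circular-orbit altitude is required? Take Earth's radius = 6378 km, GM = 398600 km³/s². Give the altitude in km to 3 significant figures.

934 km

T = 103.7 min = 6222.0 s.
From T = 2π√(a³/μ): a = (μ T²/4π²)^(1/3) = (398600 × 6222.0² / 4π²)^(1/3) = 7312 km.
Altitude h = a − R = 7312 − 6378 = 934 km.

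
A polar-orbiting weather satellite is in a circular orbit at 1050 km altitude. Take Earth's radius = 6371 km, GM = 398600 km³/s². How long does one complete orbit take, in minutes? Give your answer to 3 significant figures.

106 min

Semi-major axis a = 6371 + 1050 = 7421 km. Period T = 2π√(a³/μ) = 2π√(7421³/398600) = 6362.2 s = 106.04 min.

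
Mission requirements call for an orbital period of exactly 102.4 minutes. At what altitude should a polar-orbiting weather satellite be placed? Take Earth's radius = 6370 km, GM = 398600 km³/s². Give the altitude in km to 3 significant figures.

T = 102.4 min = 6144.0 s.
From T = 2π√(a³/μ): a = (μ T²/4π²)^(1/3) = (398600 × 6144.0² / 4π²)^(1/3) = 7250 km.
Altitude h = a − R = 7250 − 6370 = 880 km.

880 km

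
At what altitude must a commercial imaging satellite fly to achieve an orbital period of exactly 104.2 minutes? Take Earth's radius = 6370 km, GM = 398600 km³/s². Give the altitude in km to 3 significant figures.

965 km

T = 104.2 min = 6252.0 s.
From T = 2π√(a³/μ): a = (μ T²/4π²)^(1/3) = (398600 × 6252.0² / 4π²)^(1/3) = 7335 km.
Altitude h = a − R = 7335 − 6370 = 965 km.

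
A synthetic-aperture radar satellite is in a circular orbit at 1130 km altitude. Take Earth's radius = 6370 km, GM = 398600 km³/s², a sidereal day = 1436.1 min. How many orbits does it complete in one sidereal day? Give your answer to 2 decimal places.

13.33

Semi-major axis a = 6370 + 1130 = 7500 km. Period T = 2π√(a³/μ) = 2π√(7500³/398600) = 6464.0 s = 107.73 min.
Orbits per sidereal day = 86166 / 6464.0 = 13.330.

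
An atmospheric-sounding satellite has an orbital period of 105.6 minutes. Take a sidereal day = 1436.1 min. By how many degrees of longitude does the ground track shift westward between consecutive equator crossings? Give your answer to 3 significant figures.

T = 105.6 min = 6336.0 s.
During one orbit Earth rotates (6336.0 / 86166) × 360° = 26.47°.

26.5°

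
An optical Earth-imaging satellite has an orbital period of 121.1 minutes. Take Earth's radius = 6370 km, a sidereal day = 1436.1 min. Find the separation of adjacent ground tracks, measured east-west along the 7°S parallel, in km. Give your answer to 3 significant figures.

3350 km

T = 121.1 min = 7266.0 s.
Node shift per orbit = (7266.0/86166) × 360° = 30.36°.
Equatorial spacing = 30.36 × 111.2 km/° = 3375 km.
At 7° latitude, spacing = 3375 × cos(7°) = 3350 km.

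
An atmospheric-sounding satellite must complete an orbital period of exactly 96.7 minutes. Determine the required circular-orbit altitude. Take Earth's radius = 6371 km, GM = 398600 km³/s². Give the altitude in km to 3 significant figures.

608 km

T = 96.7 min = 5802.0 s.
From T = 2π√(a³/μ): a = (μ T²/4π²)^(1/3) = (398600 × 5802.0² / 4π²)^(1/3) = 6979 km.
Altitude h = a − R = 6979 − 6371 = 608 km.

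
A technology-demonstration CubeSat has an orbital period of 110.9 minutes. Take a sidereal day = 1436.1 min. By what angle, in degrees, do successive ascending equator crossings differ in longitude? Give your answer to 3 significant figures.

T = 110.9 min = 6654.0 s.
During one orbit Earth rotates (6654.0 / 86166) × 360° = 27.80°.

27.8°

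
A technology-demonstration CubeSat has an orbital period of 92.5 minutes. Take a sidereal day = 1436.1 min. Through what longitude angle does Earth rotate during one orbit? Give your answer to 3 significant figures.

23.2°

T = 92.5 min = 5550.0 s.
During one orbit Earth rotates (5550.0 / 86166) × 360° = 23.19°.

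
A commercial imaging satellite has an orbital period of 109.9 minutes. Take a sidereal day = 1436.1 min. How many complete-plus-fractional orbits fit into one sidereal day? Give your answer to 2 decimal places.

13.07

T = 109.9 min = 6594.0 s.
Orbits per sidereal day = 86166 / 6594.0 = 13.067.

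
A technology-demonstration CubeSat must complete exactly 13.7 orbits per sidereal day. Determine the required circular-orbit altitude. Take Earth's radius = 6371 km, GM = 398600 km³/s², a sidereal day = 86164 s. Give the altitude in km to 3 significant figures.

993 km

Required period T = 86164 / 13.7 = 6289.3 s.
From T = 2π√(a³/μ): a = (μ T²/4π²)^(1/3) = (398600 × 6289.3² / 4π²)^(1/3) = 7364 km.
Altitude h = a − R = 7364 − 6371 = 993 km.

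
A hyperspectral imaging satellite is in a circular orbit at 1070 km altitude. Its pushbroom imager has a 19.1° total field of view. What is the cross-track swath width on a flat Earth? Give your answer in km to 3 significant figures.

Half-angle = 19.1°/2 = 9.55°.
Swath width ≈ 2h·tan(θ/2) = 2 × 1070 × tan(9.55°) = 360.0 km.

360 km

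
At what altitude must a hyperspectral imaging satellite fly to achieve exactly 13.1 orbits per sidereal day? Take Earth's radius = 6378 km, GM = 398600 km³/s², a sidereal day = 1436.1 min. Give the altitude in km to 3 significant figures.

1210 km

Required period T = 86166 / 13.1 = 6577.6 s.
From T = 2π√(a³/μ): a = (μ T²/4π²)^(1/3) = (398600 × 6577.6² / 4π²)^(1/3) = 7588 km.
Altitude h = a − R = 7588 − 6378 = 1210 km.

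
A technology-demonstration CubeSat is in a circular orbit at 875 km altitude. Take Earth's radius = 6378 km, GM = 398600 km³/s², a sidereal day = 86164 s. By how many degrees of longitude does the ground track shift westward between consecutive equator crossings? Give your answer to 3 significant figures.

25.7°

Semi-major axis a = 6378 + 875 = 7253 km. Period T = 2π√(a³/μ) = 2π√(7253³/398600) = 6147.3 s = 102.46 min.
During one orbit Earth rotates (6147.3 / 86164) × 360° = 25.68°.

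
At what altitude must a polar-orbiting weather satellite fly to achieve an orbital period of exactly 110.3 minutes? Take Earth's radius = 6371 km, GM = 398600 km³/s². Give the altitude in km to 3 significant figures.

1250 km

T = 110.3 min = 6618.0 s.
From T = 2π√(a³/μ): a = (μ T²/4π²)^(1/3) = (398600 × 6618.0² / 4π²)^(1/3) = 7619 km.
Altitude h = a − R = 7619 − 6371 = 1248 km.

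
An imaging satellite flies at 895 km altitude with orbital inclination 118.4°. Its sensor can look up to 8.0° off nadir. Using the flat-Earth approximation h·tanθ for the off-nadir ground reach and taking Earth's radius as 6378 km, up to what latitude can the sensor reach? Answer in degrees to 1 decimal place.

62.7°

Retrograde orbit: the ground track reaches ±(180° − i) = ±(180 − 118.4) = ±61.6°.
Sensor half-swath on the ground ≈ 895·tan(8.0°) = 126 km = 1.13° of latitude.
Maximum observable latitude ≈ 61.6 + 1.13 = 62.7°.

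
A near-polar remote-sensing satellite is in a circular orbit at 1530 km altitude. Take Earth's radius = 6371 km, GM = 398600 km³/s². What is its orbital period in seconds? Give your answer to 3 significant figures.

6990 seconds

Semi-major axis a = 6371 + 1530 = 7901 km. Period T = 2π√(a³/μ) = 2π√(7901³/398600) = 6989.3 s = 116.49 min.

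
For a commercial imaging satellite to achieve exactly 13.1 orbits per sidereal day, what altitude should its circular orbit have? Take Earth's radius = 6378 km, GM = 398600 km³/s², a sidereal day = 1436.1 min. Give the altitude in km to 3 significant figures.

Required period T = 86166 / 13.1 = 6577.6 s.
From T = 2π√(a³/μ): a = (μ T²/4π²)^(1/3) = (398600 × 6577.6² / 4π²)^(1/3) = 7588 km.
Altitude h = a − R = 7588 − 6378 = 1210 km.

1210 km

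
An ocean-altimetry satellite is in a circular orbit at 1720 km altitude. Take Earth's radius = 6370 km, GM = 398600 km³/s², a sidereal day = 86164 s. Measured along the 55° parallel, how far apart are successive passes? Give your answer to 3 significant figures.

1930 km

Semi-major axis a = 6370 + 1720 = 8090 km. Period T = 2π√(a³/μ) = 2π√(8090³/398600) = 7241.6 s = 120.69 min.
Node shift per orbit = (7241.6/86164) × 360° = 30.26°.
Equatorial spacing = 30.26 × 111.2 km/° = 3364 km.
At 55° latitude, spacing = 3364 × cos(55°) = 1929 km.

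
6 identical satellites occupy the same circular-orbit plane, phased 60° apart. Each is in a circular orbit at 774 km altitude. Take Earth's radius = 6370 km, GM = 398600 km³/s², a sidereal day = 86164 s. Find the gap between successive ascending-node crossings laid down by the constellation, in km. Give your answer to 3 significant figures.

Semi-major axis a = 6370 + 774 = 7144 km. Period T = 2π√(a³/μ) = 2π√(7144³/398600) = 6009.3 s = 100.15 min.
Single-satellite node shift = (6009.3/86164) × 360° = 25.11°.
With 6 satellites evenly phased, successive equator crossings are 25.11/6 = 4.185° apart.
That is 4.185 × 111.2 = 465 km at the equator.

465 km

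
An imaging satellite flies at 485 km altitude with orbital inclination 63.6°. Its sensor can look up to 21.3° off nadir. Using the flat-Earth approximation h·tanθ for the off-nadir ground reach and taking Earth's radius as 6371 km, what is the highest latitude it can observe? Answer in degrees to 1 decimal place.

65.3°

For a prograde orbit the ground track reaches latitude ±i = ±63.6°.
Sensor half-swath on the ground ≈ 485·tan(21.3°) = 189 km = 1.70° of latitude.
Maximum observable latitude ≈ 63.6 + 1.70 = 65.3°.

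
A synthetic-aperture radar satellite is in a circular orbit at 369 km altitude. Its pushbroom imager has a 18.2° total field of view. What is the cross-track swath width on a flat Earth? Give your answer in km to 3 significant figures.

118 km

Half-angle = 18.2°/2 = 9.1°.
Swath width ≈ 2h·tan(θ/2) = 2 × 369 × tan(9.1°) = 118.2 km.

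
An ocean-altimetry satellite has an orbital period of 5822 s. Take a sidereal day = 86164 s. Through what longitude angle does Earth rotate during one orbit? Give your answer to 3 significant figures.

During one orbit Earth rotates (5822.0 / 86164) × 360° = 24.32°.

24.3°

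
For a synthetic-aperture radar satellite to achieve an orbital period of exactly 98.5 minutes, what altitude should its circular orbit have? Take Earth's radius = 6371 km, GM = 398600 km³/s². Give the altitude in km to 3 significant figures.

T = 98.5 min = 5910.0 s.
From T = 2π√(a³/μ): a = (μ T²/4π²)^(1/3) = (398600 × 5910.0² / 4π²)^(1/3) = 7065 km.
Altitude h = a − R = 7065 − 6371 = 694 km.

694 km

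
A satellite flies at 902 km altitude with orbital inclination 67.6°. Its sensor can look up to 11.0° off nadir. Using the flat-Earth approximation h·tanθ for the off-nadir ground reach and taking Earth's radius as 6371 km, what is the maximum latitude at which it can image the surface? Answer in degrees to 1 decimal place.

69.2°

For a prograde orbit the ground track reaches latitude ±i = ±67.6°.
Sensor half-swath on the ground ≈ 902·tan(11.0°) = 175 km = 1.58° of latitude.
Maximum observable latitude ≈ 67.6 + 1.58 = 69.2°.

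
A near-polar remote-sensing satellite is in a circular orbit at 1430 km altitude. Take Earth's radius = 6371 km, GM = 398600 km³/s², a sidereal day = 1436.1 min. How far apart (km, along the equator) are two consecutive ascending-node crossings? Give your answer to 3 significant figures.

3190 km

Semi-major axis a = 6371 + 1430 = 7801 km. Period T = 2π√(a³/μ) = 2π√(7801³/398600) = 6857.0 s = 114.28 min.
During one orbit Earth rotates (6857.0 / 86166) × 360° = 28.65°.
At the equator that is 28.65° × (2π·6371/360) km/° = 28.65 × 111.2 = 3186 km.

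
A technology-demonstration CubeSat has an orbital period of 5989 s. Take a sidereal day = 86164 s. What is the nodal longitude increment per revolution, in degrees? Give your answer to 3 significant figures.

25.0°

During one orbit Earth rotates (5989.0 / 86164) × 360° = 25.02°.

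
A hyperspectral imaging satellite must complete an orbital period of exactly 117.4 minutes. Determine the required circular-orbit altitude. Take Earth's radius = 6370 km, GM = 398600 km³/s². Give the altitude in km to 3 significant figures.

1570 km

T = 117.4 min = 7044.0 s.
From T = 2π√(a³/μ): a = (μ T²/4π²)^(1/3) = (398600 × 7044.0² / 4π²)^(1/3) = 7942 km.
Altitude h = a − R = 7942 − 6370 = 1572 km.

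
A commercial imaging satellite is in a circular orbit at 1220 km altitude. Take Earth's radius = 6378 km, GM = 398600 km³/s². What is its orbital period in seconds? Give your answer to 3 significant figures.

6590 seconds

Semi-major axis a = 6378 + 1220 = 7598 km. Period T = 2π√(a³/μ) = 2π√(7598³/398600) = 6591.1 s = 109.85 min.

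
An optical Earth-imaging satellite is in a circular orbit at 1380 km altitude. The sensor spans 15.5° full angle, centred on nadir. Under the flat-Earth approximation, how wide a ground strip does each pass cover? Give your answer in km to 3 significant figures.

Half-angle = 15.5°/2 = 7.75°.
Swath width ≈ 2h·tan(θ/2) = 2 × 1380 × tan(7.75°) = 375.6 km.

376 km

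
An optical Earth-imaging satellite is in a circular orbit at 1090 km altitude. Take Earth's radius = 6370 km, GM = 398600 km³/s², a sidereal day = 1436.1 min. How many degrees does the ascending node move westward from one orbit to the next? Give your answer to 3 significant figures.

Semi-major axis a = 6370 + 1090 = 7460 km. Period T = 2π√(a³/μ) = 2π√(7460³/398600) = 6412.4 s = 106.87 min.
During one orbit Earth rotates (6412.4 / 86166) × 360° = 26.79°.

26.8°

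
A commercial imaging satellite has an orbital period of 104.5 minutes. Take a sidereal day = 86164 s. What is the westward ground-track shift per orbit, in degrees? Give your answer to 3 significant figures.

T = 104.5 min = 6270.0 s.
During one orbit Earth rotates (6270.0 / 86164) × 360° = 26.20°.

26.2°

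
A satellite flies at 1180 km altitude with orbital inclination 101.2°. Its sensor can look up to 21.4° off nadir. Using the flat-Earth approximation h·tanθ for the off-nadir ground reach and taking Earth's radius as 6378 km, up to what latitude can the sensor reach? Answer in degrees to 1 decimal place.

Retrograde orbit: the ground track reaches ±(180° − i) = ±(180 − 101.2) = ±78.8°.
Sensor half-swath on the ground ≈ 1180·tan(21.4°) = 462 km = 4.15° of latitude.
Maximum observable latitude ≈ 78.8 + 4.15 = 83.0°.

83.0°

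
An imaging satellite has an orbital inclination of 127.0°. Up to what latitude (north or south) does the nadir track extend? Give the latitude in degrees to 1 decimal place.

53.0°

Retrograde orbit: the ground track reaches ±(180° − i) = ±(180 − 127.0) = ±53.0°.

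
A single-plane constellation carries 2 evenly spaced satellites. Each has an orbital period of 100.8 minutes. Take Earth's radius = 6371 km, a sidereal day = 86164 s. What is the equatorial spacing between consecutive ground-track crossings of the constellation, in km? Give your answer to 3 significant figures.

1400 km

T = 100.8 min = 6048.0 s.
Single-satellite node shift = (6048.0/86164) × 360° = 25.27°.
With 2 satellites evenly phased, successive equator crossings are 25.27/2 = 12.635° apart.
That is 12.635 × 111.2 = 1405 km at the equator.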